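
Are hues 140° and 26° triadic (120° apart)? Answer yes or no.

no

Angular distance: |140 − 26| = 114 = 114°.
Triadic (120° apart) requires 120°.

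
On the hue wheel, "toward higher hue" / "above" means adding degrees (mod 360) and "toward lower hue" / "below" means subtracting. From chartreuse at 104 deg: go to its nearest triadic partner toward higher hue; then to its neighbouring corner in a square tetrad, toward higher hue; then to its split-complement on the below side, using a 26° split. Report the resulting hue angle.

104 + 120 = 224°   (triadic ↑)
224 + 90 = 314°   (square ↑)
314 + 154 = 468 → 468 − 360 = 108°   (split-comp 26° ↓)

108°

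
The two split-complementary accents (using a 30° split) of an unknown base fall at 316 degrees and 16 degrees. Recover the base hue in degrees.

166°

The accents sit 30° either side of the complement, so the complement is their short-arc midpoint on the wheel.
Short-arc midpoint of 316° and 16°: 346°.
Base is 180° from the complement: 346 − 180 = 166°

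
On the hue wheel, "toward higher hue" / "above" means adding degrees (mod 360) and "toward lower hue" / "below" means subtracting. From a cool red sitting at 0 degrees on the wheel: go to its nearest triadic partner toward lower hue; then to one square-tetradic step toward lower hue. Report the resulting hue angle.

150°

−120° (triadic ↓): 0 − 120 = -120 → -120 + 360 = 240°
−90° (square ↓): 240 − 90 = 150°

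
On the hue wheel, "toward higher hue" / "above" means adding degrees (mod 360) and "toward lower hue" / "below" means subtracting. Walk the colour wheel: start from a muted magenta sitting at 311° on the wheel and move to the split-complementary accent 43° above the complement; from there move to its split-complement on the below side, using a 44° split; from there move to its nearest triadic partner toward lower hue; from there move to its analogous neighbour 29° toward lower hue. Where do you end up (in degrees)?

161°

311 + 223 = 534 → 534 − 360 = 174°   (split-comp 43° ↑)
174 + 136 = 310°   (split-comp 44° ↓)
310 − 120 = 190°   (triadic ↓)
190 − 29 = 161°   (analog 29° ↓)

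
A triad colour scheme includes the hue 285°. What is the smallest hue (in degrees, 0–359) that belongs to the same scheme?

45°

A triad places three hues 120° apart.
The full set through 285° is {45°, 165°, 285°}.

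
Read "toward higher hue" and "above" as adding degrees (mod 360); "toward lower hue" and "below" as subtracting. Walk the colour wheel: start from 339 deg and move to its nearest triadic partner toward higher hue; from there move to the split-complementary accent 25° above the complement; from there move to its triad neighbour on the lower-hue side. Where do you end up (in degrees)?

+120° (triadic ↑): 339 + 120 = 459 → 459 − 360 = 99°
+205° (split-comp 25° ↑): 99 + 205 = 304°
−120° (triadic ↓): 304 − 120 = 184°

184°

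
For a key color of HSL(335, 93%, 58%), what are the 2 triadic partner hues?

335 + 120 = 455 → 455 − 360 = 95°
335 + 240 = 575 → 575 − 360 = 215°

95° and 215°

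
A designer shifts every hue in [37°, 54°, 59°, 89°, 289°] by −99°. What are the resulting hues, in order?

37 − 99 = -62 → -62 + 360 = 298°
54 − 99 = -45 → -45 + 360 = 315°
59 − 99 = -40 → -40 + 360 = 320°
89 − 99 = -10 → -10 + 360 = 350°
289 − 99 = 190°

298°, 315°, 320°, 350°, 190°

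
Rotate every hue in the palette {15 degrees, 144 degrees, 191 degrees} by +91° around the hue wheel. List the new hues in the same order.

106°, 235°, 282°

15 + 91 = 106°
144 + 91 = 235°
191 + 91 = 282°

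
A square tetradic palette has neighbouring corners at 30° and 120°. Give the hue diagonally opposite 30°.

210°

A square tetradic scheme places four hues 90° apart; opposite corners are 180° apart.
30 + 180 = 210°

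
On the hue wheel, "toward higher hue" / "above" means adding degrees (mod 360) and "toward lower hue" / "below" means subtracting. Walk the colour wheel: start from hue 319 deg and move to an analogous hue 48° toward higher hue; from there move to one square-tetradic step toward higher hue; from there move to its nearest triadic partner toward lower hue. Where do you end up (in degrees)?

337°

analog 48° ↑ +48°: 319 + 48 = 367 → 367 − 360 = 7°
square ↑ +90°: 7 + 90 = 97°
triadic ↓ −120°: 97 − 120 = -23 → -23 + 360 = 337°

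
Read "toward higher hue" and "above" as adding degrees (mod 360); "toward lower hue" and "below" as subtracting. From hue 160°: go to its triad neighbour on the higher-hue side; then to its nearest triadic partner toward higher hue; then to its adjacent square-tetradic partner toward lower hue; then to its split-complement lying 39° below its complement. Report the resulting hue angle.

91°

160 + 120 = 280°   (triadic ↑)
280 + 120 = 400 → 400 − 360 = 40°   (triadic ↑)
40 − 90 = -50 → -50 + 360 = 310°   (square ↓)
310 + 141 = 451 → 451 − 360 = 91°   (split-comp 39° ↓)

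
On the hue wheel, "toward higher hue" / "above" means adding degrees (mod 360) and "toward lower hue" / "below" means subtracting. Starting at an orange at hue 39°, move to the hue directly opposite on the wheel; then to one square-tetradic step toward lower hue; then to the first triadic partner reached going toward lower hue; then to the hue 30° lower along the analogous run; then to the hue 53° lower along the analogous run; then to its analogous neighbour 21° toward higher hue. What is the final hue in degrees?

+180° (complement): 39 + 180 = 219°
−90° (square ↓): 219 − 90 = 129°
−120° (triadic ↓): 129 − 120 = 9°
−30° (analog 30° ↓): 9 − 30 = -21 → -21 + 360 = 339°
−53° (analog 53° ↓): 339 − 53 = 286°
+21° (analog 21° ↑): 286 + 21 = 307°

307°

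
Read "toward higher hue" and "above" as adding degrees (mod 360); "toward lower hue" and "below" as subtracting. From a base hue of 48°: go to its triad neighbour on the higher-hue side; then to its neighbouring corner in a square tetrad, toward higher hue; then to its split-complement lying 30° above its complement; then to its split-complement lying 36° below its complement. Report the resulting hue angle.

252°

48 + 120 = 168°   (triadic ↑)
168 + 90 = 258°   (square ↑)
258 + 210 = 468 → 468 − 360 = 108°   (split-comp 30° ↑)
108 + 144 = 252°   (split-comp 36° ↓)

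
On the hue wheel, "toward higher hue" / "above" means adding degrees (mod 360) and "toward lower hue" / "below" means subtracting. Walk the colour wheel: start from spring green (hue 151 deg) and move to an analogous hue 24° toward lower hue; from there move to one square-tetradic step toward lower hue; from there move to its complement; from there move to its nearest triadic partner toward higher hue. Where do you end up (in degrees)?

−24° (analog 24° ↓): 151 − 24 = 127°
−90° (square ↓): 127 − 90 = 37°
+180° (complement): 37 + 180 = 217°
+120° (triadic ↑): 217 + 120 = 337°

337°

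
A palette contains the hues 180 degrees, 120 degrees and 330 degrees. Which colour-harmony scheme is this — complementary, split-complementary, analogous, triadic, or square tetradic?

split-complementary

Sort the hues: 120°, 180°, 330°.
Successive gaps around the wheel: 60°, 150°, 150°.
Two 150° gaps and one 60° gap — a base hue opposite a pair of accents 30° either side of its complement — is the split-complementary pattern.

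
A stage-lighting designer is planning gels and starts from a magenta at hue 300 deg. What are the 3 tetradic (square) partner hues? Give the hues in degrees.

30°, 120°, 210°

300 + 90 = 390 → 390 − 360 = 30°
300 + 180 = 480 → 480 − 360 = 120°
300 + 270 = 570 → 570 − 360 = 210°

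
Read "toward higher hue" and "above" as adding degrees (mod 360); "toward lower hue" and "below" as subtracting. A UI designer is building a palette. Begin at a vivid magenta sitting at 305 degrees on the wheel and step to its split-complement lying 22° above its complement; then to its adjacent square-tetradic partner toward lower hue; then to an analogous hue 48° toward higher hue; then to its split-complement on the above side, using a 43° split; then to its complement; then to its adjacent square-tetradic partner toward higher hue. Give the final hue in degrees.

238°

split-comp 22° ↑ +202°: 305 + 202 = 507 → 507 − 360 = 147°
square ↓ −90°: 147 − 90 = 57°
analog 48° ↑ +48°: 57 + 48 = 105°
split-comp 43° ↑ +223°: 105 + 223 = 328°
complement +180°: 328 + 180 = 508 → 508 − 360 = 148°
square ↑ +90°: 148 + 90 = 238°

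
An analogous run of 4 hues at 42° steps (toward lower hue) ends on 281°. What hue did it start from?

3 steps of 42° (toward lower hue) give a net shift of −126°.
Start = end − shift: 281 + 126 = 407 → 407 − 360 = 47°

47°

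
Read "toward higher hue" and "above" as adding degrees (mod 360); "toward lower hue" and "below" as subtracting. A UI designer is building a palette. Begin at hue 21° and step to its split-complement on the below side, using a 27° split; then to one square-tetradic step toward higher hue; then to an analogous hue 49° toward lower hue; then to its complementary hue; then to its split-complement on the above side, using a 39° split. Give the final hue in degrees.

254°

split-comp 27° ↓ +153°: 21 + 153 = 174°
square ↑ +90°: 174 + 90 = 264°
analog 49° ↓ −49°: 264 − 49 = 215°
complement +180°: 215 + 180 = 395 → 395 − 360 = 35°
split-comp 39° ↑ +219°: 35 + 219 = 254°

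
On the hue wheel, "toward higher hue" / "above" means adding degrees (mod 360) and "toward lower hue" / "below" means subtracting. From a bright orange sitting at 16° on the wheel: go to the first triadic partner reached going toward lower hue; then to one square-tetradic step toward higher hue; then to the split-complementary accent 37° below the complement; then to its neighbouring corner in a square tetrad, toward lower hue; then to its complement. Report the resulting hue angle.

219°

16 − 120 = -104 → -104 + 360 = 256°   (triadic ↓)
256 + 90 = 346°   (square ↑)
346 + 143 = 489 → 489 − 360 = 129°   (split-comp 37° ↓)
129 − 90 = 39°   (square ↓)
39 + 180 = 219°   (complement)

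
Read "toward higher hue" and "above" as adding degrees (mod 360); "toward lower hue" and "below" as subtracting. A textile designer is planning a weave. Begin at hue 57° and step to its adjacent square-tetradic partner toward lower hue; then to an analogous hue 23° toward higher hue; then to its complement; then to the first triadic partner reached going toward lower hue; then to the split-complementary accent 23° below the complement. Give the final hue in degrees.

57 − 90 = -33 → -33 + 360 = 327°   (square ↓)
327 + 23 = 350°   (analog 23° ↑)
350 + 180 = 530 → 530 − 360 = 170°   (complement)
170 − 120 = 50°   (triadic ↓)
50 + 157 = 207°   (split-comp 23° ↓)

207°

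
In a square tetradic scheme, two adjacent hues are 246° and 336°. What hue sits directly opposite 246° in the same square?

66°

A square tetradic scheme places four hues 90° apart; opposite corners are 180° apart.
246 + 180 = 426 → 426 − 360 = 66°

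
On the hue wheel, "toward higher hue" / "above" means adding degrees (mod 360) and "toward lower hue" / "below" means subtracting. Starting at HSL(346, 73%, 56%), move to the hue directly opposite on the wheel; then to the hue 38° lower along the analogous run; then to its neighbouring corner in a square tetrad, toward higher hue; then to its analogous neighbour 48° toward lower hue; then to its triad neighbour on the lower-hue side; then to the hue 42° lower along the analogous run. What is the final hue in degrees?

8°

346 + 180 = 526 → 526 − 360 = 166°   (complement)
166 − 38 = 128°   (analog 38° ↓)
128 + 90 = 218°   (square ↑)
218 − 48 = 170°   (analog 48° ↓)
170 − 120 = 50°   (triadic ↓)
50 − 42 = 8°   (analog 42° ↓)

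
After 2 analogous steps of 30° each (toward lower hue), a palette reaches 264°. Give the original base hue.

2 steps of 30° (toward lower hue) give a net shift of −60°.
Start = end − shift: 264 + 60 = 324°

324°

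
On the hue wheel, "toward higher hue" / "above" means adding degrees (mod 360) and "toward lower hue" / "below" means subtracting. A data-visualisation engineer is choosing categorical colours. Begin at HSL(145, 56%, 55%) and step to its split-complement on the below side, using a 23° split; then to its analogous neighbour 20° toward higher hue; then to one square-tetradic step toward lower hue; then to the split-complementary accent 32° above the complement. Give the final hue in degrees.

84°

+157° (split-comp 23° ↓): 145 + 157 = 302°
+20° (analog 20° ↑): 302 + 20 = 322°
−90° (square ↓): 322 − 90 = 232°
+212° (split-comp 32° ↑): 232 + 212 = 444 → 444 − 360 = 84°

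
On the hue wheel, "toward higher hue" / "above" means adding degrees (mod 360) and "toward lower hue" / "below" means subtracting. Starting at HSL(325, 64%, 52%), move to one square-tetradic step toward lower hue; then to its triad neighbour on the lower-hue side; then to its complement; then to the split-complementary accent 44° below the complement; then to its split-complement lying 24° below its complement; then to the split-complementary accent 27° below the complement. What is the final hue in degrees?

square ↓ −90°: 325 − 90 = 235°
triadic ↓ −120°: 235 − 120 = 115°
complement +180°: 115 + 180 = 295°
split-comp 44° ↓ +136°: 295 + 136 = 431 → 431 − 360 = 71°
split-comp 24° ↓ +156°: 71 + 156 = 227°
split-comp 27° ↓ +153°: 227 + 153 = 380 → 380 − 360 = 20°

20°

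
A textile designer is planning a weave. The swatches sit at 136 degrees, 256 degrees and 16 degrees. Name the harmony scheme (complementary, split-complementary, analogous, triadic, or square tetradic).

Sort the hues: 16°, 136°, 256°.
Successive gaps around the wheel: 120°, 120°, 120°.
Three hues equally spaced 120° apart form a triad.

triadic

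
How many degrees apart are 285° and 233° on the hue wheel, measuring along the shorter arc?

52°

|285 − 233| = 52.
52 ≤ 180, so the shorter arc is 52°.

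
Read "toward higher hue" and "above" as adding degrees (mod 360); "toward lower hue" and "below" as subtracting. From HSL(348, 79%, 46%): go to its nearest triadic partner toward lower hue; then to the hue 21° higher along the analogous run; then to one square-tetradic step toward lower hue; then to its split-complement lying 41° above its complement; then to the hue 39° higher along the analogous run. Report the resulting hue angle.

59°

348 − 120 = 228°   (triadic ↓)
228 + 21 = 249°   (analog 21° ↑)
249 − 90 = 159°   (square ↓)
159 + 221 = 380 → 380 − 360 = 20°   (split-comp 41° ↑)
20 + 39 = 59°   (analog 39° ↑)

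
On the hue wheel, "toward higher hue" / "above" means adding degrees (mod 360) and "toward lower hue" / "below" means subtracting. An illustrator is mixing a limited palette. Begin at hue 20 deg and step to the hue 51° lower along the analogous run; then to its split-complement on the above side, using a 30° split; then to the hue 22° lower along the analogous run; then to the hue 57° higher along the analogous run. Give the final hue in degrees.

20 − 51 = -31 → -31 + 360 = 329°   (analog 51° ↓)
329 + 210 = 539 → 539 − 360 = 179°   (split-comp 30° ↑)
179 − 22 = 157°   (analog 22° ↓)
157 + 57 = 214°   (analog 57° ↑)

214°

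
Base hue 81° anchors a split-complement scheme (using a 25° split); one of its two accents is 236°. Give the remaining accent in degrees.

Split-complementary hues sit 25° either side of the complement.
Complement of the base 81°: 81 + 180 = 261°
The given accent 236° is 25° one side of 261°; the other accent sits 25° the other side: 261 + 25 = 286°

286°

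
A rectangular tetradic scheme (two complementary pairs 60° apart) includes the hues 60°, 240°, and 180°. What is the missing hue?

A rectangular tetradic uses two complementary pairs 60° apart: offsets 0°, 60°, 180°, 240°.
Among {60°, 180°, 240°}, 240° and 60° are a 180° pair.
The remaining hue 180° needs its own complement: 180 + 180 = 360 → 360 − 360 = 0°

0°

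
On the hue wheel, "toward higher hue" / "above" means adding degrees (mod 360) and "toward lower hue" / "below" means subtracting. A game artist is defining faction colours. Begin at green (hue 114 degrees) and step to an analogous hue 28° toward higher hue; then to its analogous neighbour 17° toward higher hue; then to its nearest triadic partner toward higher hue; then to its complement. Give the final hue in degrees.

99°

114 + 28 = 142°   (analog 28° ↑)
142 + 17 = 159°   (analog 17° ↑)
159 + 120 = 279°   (triadic ↑)
279 + 180 = 459 → 459 − 360 = 99°   (complement)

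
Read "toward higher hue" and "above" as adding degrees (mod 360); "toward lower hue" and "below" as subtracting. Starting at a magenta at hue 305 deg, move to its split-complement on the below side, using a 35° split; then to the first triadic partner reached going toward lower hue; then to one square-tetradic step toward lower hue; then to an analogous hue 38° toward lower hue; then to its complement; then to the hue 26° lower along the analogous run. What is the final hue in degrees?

356°

split-comp 35° ↓ +145°: 305 + 145 = 450 → 450 − 360 = 90°
triadic ↓ −120°: 90 − 120 = -30 → -30 + 360 = 330°
square ↓ −90°: 330 − 90 = 240°
analog 38° ↓ −38°: 240 − 38 = 202°
complement +180°: 202 + 180 = 382 → 382 − 360 = 22°
analog 26° ↓ −26°: 22 − 26 = -4 → -4 + 360 = 356°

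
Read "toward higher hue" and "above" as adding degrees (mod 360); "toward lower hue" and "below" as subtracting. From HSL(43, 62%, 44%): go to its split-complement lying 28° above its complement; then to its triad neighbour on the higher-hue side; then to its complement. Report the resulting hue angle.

191°

split-comp 28° ↑ +208°: 43 + 208 = 251°
triadic ↑ +120°: 251 + 120 = 371 → 371 − 360 = 11°
complement +180°: 11 + 180 = 191°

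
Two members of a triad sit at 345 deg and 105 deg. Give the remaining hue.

A triad spaces three hues 120° apart.
The full set is {105°, 225°, 345°}.

225°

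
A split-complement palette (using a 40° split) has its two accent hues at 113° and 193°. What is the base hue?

The accents sit 40° either side of the complement, so the complement is their short-arc midpoint on the wheel.
Short-arc midpoint of 113° and 193°: 153°.
Base is 180° from the complement: 153 − 180 = -27 → -27 + 360 = 333°

333°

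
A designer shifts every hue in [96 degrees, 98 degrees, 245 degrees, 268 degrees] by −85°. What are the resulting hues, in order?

11°, 13°, 160°, 183°

96 − 85 = 11°
98 − 85 = 13°
245 − 85 = 160°
268 − 85 = 183°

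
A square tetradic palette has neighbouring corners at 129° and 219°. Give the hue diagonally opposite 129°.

A square tetradic scheme places four hues 90° apart; opposite corners are 180° apart.
129 + 180 = 309°

309°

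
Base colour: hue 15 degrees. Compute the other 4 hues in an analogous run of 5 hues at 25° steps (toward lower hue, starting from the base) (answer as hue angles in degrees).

Analogous hues sit every 25° along the wheel.
15 − 25 = -10 → -10 + 360 = 350°
15 − 50 = -35 → -35 + 360 = 325°
15 − 75 = -60 → -60 + 360 = 300°
15 − 100 = -85 → -85 + 360 = 275°

350°, 325°, 300°, 275°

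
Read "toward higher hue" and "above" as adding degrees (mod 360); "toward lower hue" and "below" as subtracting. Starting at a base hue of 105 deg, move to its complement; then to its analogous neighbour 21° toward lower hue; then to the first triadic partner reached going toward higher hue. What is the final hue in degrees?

24°

complement +180°: 105 + 180 = 285°
analog 21° ↓ −21°: 285 − 21 = 264°
triadic ↑ +120°: 264 + 120 = 384 → 384 − 360 = 24°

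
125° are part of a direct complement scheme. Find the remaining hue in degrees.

305°

The complement sits 180° across the wheel.
The full set through 125° is {125°, 305°}.
Given {125°}, the missing hue is 305°.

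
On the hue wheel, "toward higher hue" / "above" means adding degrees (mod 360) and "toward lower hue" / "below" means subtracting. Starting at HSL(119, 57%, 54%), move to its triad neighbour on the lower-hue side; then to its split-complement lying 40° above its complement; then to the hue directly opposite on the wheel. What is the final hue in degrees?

39°

triadic ↓ −120°: 119 − 120 = -1 → -1 + 360 = 359°
split-comp 40° ↑ +220°: 359 + 220 = 579 → 579 − 360 = 219°
complement +180°: 219 + 180 = 399 → 399 − 360 = 39°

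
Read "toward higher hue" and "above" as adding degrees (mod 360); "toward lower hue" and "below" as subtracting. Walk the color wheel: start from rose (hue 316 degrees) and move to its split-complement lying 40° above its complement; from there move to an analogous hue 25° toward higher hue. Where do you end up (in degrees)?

201°

split-comp 40° ↑ +220°: 316 + 220 = 536 → 536 − 360 = 176°
analog 25° ↑ +25°: 176 + 25 = 201°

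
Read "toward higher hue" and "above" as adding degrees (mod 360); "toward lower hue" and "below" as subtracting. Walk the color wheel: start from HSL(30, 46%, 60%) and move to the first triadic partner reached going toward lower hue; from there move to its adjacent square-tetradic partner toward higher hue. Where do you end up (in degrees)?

triadic ↓ −120°: 30 − 120 = -90 → -90 + 360 = 270°
square ↑ +90°: 270 + 90 = 360 → 360 − 360 = 0°

0°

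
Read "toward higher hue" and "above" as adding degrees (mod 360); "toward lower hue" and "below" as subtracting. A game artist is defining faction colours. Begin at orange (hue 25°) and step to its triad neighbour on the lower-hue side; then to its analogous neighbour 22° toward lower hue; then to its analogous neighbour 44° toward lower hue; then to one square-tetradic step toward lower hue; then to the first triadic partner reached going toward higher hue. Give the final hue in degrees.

triadic ↓ −120°: 25 − 120 = -95 → -95 + 360 = 265°
analog 22° ↓ −22°: 265 − 22 = 243°
analog 44° ↓ −44°: 243 − 44 = 199°
square ↓ −90°: 199 − 90 = 109°
triadic ↑ +120°: 109 + 120 = 229°

229°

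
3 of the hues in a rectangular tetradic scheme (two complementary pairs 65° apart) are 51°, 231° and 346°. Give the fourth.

A rectangular tetradic uses two complementary pairs 65° apart: offsets 0°, 65°, 180°, 245°.
Among {51°, 231°, 346°}, 51° and 231° are a 180° pair.
The remaining hue 346° needs its own complement: 346 + 180 = 526 → 526 − 360 = 166°

166°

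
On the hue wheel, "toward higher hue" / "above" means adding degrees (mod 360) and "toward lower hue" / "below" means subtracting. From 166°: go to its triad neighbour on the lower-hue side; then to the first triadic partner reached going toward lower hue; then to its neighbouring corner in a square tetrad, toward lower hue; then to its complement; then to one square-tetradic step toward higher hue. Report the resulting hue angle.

−120° (triadic ↓): 166 − 120 = 46°
−120° (triadic ↓): 46 − 120 = -74 → -74 + 360 = 286°
−90° (square ↓): 286 − 90 = 196°
+180° (complement): 196 + 180 = 376 → 376 − 360 = 16°
+90° (square ↑): 16 + 90 = 106°

106°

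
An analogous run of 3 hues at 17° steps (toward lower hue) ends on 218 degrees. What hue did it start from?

252°

2 steps of 17° (toward lower hue) give a net shift of −34°.
Start = end − shift: 218 + 34 = 252°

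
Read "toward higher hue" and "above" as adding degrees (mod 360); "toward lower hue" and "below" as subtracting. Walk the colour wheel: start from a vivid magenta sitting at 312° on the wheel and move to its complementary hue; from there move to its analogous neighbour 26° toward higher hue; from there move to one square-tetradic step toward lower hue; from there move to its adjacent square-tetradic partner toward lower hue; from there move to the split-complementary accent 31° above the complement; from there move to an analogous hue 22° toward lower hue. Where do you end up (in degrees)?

complement +180°: 312 + 180 = 492 → 492 − 360 = 132°
analog 26° ↑ +26°: 132 + 26 = 158°
square ↓ −90°: 158 − 90 = 68°
square ↓ −90°: 68 − 90 = -22 → -22 + 360 = 338°
split-comp 31° ↑ +211°: 338 + 211 = 549 → 549 − 360 = 189°
analog 22° ↓ −22°: 189 − 22 = 167°

167°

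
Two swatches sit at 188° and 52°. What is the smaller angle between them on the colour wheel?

136°

|188 − 52| = 136.
136 ≤ 180, so the shorter arc is 136°.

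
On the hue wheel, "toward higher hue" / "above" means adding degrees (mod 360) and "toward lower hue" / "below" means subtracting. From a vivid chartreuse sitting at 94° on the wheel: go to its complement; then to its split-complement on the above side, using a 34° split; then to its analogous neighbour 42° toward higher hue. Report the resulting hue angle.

+180° (complement): 94 + 180 = 274°
+214° (split-comp 34° ↑): 274 + 214 = 488 → 488 − 360 = 128°
+42° (analog 42° ↑): 128 + 42 = 170°

170°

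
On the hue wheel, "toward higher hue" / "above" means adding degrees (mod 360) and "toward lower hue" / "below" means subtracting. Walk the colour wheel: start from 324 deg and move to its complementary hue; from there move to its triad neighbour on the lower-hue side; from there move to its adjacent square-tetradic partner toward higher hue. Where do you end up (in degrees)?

+180° (complement): 324 + 180 = 504 → 504 − 360 = 144°
−120° (triadic ↓): 144 − 120 = 24°
+90° (square ↑): 24 + 90 = 114°

114°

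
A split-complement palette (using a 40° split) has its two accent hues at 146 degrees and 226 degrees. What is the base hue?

The accents sit 40° either side of the complement, so the complement is their short-arc midpoint on the wheel.
Short-arc midpoint of 146° and 226°: 186°.
Base is 180° from the complement: 186 − 180 = 6°

6°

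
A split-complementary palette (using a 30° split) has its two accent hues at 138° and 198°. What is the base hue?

The accents sit 30° either side of the complement, so the complement is their short-arc midpoint on the wheel.
Short-arc midpoint of 138° and 198°: 168°.
Base is 180° from the complement: 168 − 180 = -12 → -12 + 360 = 348°

348°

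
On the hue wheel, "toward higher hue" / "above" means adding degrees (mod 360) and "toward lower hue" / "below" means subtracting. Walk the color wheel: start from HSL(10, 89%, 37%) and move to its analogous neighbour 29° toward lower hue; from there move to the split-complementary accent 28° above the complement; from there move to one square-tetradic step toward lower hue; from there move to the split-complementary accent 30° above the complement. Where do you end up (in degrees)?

−29° (analog 29° ↓): 10 − 29 = -19 → -19 + 360 = 341°
+208° (split-comp 28° ↑): 341 + 208 = 549 → 549 − 360 = 189°
−90° (square ↓): 189 − 90 = 99°
+210° (split-comp 30° ↑): 99 + 210 = 309°

309°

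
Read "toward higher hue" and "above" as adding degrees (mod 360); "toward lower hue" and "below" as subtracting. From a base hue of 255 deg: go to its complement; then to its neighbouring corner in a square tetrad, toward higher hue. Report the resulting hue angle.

+180° (complement): 255 + 180 = 435 → 435 − 360 = 75°
+90° (square ↑): 75 + 90 = 165°

165°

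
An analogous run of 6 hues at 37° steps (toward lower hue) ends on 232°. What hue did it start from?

5 steps of 37° (toward lower hue) give a net shift of −185°.
Start = end − shift: 232 + 185 = 417 → 417 − 360 = 57°

57°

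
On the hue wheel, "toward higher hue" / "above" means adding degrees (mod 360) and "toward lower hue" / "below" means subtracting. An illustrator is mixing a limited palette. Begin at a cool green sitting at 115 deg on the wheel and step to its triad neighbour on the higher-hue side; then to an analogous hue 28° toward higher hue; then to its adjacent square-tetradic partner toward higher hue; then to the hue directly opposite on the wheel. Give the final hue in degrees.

173°

triadic ↑ +120°: 115 + 120 = 235°
analog 28° ↑ +28°: 235 + 28 = 263°
square ↑ +90°: 263 + 90 = 353°
complement +180°: 353 + 180 = 533 → 533 − 360 = 173°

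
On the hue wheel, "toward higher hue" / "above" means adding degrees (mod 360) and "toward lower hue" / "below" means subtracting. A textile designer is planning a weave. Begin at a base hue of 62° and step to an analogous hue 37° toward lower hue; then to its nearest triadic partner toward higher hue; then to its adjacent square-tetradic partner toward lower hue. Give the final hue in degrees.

55°

analog 37° ↓ −37°: 62 − 37 = 25°
triadic ↑ +120°: 25 + 120 = 145°
square ↓ −90°: 145 − 90 = 55°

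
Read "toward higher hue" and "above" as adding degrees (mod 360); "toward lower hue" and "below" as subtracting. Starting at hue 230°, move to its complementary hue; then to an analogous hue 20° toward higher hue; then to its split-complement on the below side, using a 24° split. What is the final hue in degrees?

+180° (complement): 230 + 180 = 410 → 410 − 360 = 50°
+20° (analog 20° ↑): 50 + 20 = 70°
+156° (split-comp 24° ↓): 70 + 156 = 226°

226°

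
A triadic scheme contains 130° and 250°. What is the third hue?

10°

A triad spaces three hues 120° apart.
The full set is {10°, 130°, 250°}.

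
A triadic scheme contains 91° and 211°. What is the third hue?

331°

A triad spaces three hues 120° apart.
The full set is {91°, 211°, 331°}.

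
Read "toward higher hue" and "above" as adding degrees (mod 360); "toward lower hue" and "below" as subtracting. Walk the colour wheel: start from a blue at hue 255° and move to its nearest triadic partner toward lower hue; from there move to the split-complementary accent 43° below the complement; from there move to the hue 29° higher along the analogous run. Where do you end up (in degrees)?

−120° (triadic ↓): 255 − 120 = 135°
+137° (split-comp 43° ↓): 135 + 137 = 272°
+29° (analog 29° ↑): 272 + 29 = 301°

301°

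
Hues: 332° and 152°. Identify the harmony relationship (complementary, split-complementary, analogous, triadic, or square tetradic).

complementary

Sort the hues: 152°, 332°.
Successive gaps around the wheel: 180°, 180°.
Two hues 180° apart are complementary.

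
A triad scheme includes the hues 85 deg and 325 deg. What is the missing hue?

A triad places three hues 120° apart.
The full set through 85° is {85°, 205°, 325°}.
Given {85°, 325°}, the missing hue is 205°.

205°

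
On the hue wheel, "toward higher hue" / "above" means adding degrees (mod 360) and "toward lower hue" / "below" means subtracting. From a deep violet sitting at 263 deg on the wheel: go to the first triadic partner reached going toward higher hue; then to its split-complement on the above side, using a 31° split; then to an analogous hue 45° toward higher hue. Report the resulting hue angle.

263 + 120 = 383 → 383 − 360 = 23°   (triadic ↑)
23 + 211 = 234°   (split-comp 31° ↑)
234 + 45 = 279°   (analog 45° ↑)

279°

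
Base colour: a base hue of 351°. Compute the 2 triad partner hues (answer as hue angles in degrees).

111° and 231°

A triad places three hues 120° apart.
351 + 120 = 471 → 471 − 360 = 111°
351 + 240 = 591 → 591 − 360 = 231°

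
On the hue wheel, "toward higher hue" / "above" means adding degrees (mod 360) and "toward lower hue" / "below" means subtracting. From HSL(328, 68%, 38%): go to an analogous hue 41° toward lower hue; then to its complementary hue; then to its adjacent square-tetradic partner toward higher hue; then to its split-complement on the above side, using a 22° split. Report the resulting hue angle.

−41° (analog 41° ↓): 328 − 41 = 287°
+180° (complement): 287 + 180 = 467 → 467 − 360 = 107°
+90° (square ↑): 107 + 90 = 197°
+202° (split-comp 22° ↑): 197 + 202 = 399 → 399 − 360 = 39°

39°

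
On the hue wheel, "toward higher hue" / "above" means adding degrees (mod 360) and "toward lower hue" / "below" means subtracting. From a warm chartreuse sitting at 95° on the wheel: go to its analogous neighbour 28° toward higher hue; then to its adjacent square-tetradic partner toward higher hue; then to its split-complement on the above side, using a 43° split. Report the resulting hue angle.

+28° (analog 28° ↑): 95 + 28 = 123°
+90° (square ↑): 123 + 90 = 213°
+223° (split-comp 43° ↑): 213 + 223 = 436 → 436 − 360 = 76°

76°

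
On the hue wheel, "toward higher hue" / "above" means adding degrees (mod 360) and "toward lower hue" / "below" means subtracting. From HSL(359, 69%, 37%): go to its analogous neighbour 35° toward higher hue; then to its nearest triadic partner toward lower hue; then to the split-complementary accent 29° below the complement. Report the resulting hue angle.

359 + 35 = 394 → 394 − 360 = 34°   (analog 35° ↑)
34 − 120 = -86 → -86 + 360 = 274°   (triadic ↓)
274 + 151 = 425 → 425 − 360 = 65°   (split-comp 29° ↓)

65°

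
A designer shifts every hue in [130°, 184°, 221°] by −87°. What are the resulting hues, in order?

43°, 97°, 134°

130 − 87 = 43°
184 − 87 = 97°
221 − 87 = 134°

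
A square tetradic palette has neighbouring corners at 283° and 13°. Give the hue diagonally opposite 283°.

A square tetradic scheme places four hues 90° apart; opposite corners are 180° apart.
283 + 180 = 463 → 463 − 360 = 103°

103°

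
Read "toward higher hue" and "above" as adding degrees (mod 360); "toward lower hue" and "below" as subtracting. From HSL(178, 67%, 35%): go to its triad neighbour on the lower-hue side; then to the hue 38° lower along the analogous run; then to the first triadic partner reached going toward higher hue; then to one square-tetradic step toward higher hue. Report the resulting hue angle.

triadic ↓ −120°: 178 − 120 = 58°
analog 38° ↓ −38°: 58 − 38 = 20°
triadic ↑ +120°: 20 + 120 = 140°
square ↑ +90°: 140 + 90 = 230°

230°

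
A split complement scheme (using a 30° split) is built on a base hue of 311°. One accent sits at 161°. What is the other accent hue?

101°

Split-complementary hues sit 30° either side of the complement.
Complement of the base 311°: 311 + 180 = 491 → 491 − 360 = 131°
The given accent 161° is 30° one side of 131°; the other accent sits 30° the other side: 131 − 30 = 101°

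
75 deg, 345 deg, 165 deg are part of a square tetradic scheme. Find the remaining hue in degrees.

A square tetradic scheme places four hues every 90°.
The full set through 75° is {75°, 165°, 255°, 345°}.
Given {75°, 165°, 345°}, the missing hue is 255°.

255°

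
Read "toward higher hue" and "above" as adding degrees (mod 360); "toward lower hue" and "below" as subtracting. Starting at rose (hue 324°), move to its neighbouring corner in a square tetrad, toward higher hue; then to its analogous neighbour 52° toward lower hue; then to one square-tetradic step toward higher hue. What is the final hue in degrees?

square ↑ +90°: 324 + 90 = 414 → 414 − 360 = 54°
analog 52° ↓ −52°: 54 − 52 = 2°
square ↑ +90°: 2 + 90 = 92°

92°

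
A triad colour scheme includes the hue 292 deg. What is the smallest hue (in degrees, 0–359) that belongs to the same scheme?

52°

A triad places three hues 120° apart.
The full set through 292° is {52°, 172°, 292°}.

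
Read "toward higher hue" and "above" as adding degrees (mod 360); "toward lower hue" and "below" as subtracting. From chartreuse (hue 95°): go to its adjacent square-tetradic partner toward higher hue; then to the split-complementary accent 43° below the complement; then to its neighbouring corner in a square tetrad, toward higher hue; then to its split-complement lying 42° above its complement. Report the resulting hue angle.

274°

+90° (square ↑): 95 + 90 = 185°
+137° (split-comp 43° ↓): 185 + 137 = 322°
+90° (square ↑): 322 + 90 = 412 → 412 − 360 = 52°
+222° (split-comp 42° ↑): 52 + 222 = 274°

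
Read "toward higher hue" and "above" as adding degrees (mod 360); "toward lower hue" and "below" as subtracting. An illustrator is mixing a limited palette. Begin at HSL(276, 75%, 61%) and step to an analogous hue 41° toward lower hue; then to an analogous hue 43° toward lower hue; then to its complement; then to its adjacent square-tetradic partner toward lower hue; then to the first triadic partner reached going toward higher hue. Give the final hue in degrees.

analog 41° ↓ −41°: 276 − 41 = 235°
analog 43° ↓ −43°: 235 − 43 = 192°
complement +180°: 192 + 180 = 372 → 372 − 360 = 12°
square ↓ −90°: 12 − 90 = -78 → -78 + 360 = 282°
triadic ↑ +120°: 282 + 120 = 402 → 402 − 360 = 42°

42°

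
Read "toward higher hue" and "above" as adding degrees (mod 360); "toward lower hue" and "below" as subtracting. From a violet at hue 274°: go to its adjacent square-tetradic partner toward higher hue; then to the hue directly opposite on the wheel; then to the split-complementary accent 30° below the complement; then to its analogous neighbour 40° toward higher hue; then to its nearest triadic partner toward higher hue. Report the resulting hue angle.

134°

274 + 90 = 364 → 364 − 360 = 4°   (square ↑)
4 + 180 = 184°   (complement)
184 + 150 = 334°   (split-comp 30° ↓)
334 + 40 = 374 → 374 − 360 = 14°   (analog 40° ↑)
14 + 120 = 134°   (triadic ↑)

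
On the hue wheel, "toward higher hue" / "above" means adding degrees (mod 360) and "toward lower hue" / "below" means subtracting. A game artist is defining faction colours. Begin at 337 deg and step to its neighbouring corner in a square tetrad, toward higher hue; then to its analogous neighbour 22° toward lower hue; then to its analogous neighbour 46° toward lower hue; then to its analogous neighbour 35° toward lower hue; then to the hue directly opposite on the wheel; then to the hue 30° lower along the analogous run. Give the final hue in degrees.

114°

square ↑ +90°: 337 + 90 = 427 → 427 − 360 = 67°
analog 22° ↓ −22°: 67 − 22 = 45°
analog 46° ↓ −46°: 45 − 46 = -1 → -1 + 360 = 359°
analog 35° ↓ −35°: 359 − 35 = 324°
complement +180°: 324 + 180 = 504 → 504 − 360 = 144°
analog 30° ↓ −30°: 144 − 30 = 114°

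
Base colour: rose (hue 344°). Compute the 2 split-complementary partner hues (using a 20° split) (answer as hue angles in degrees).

Split-complementary hues sit 20° either side of the complement.
Complement of 344°: 344 + 180 = 524 → 524 − 360 = 164°
164 − 20 = 144°
164 + 20 = 184°

144° and 184°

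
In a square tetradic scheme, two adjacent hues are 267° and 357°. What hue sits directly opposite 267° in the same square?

A square tetradic scheme places four hues 90° apart; opposite corners are 180° apart.
267 + 180 = 447 → 447 − 360 = 87°

87°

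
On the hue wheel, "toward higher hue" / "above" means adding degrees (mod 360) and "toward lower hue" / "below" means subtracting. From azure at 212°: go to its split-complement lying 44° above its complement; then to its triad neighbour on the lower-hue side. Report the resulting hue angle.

316°

split-comp 44° ↑ +224°: 212 + 224 = 436 → 436 − 360 = 76°
triadic ↓ −120°: 76 − 120 = -44 → -44 + 360 = 316°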